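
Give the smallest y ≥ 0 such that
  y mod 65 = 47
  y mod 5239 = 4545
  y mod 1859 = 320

98847

gcd(65, 5239) = 13 and 13 | (4545 − 47), so the pair is consistent; merging gives y ≡ 20262 (mod 26195), where 26195 = lcm(65, 5239).
gcd(26195, 1859) = 169 and 169 | (320 − 20262), so the pair is consistent; merging gives y ≡ 98847 (mod 288145), where 288145 = lcm(26195, 1859).
The solution is unique modulo lcm(65, 5239, 1859) = 288145.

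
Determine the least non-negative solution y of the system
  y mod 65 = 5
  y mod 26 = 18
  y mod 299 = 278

gcd(65, 26) = 13 and 13 | (18 − 5), so the pair is consistent; merging gives y ≡ 70 (mod 130), where 130 = lcm(65, 26).
gcd(130, 299) = 13 and 13 | (278 − 70), so the pair is consistent; merging gives y ≡ 2670 (mod 2990), where 2990 = lcm(130, 299).
The solution is unique modulo lcm(65, 26, 299) = 2990.

2670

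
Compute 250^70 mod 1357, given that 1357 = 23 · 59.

Mod 23: 250 ≡ 20; by Fermat, exponent reduces to 70 mod 22 = 4; 20^4 ≡ 12 (mod 23).
Mod 59: 250 ≡ 14; by Fermat, exponent reduces to 70 mod 58 = 12; 14^12 ≡ 48 (mod 59).
Combine by CRT: x ≡ 12 (mod 23), x ≡ 48 (mod 59) ⇒ x ≡ 1346 (mod 1357).

1346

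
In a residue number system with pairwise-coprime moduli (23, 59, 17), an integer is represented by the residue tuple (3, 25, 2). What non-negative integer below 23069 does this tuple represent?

7754

From x ≡ 3 (mod 23) write x = 3 + 23t. Substituting into x ≡ 25 (mod 59) gives 23t ≡ 22 (mod 59), and since 23⁻¹ ≡ 18 (mod 59), t ≡ 42. Hence x ≡ 3 + 23·42 = 969 (mod 1357).
From x ≡ 969 (mod 1357) write x = 969 + 1357t. Substituting into x ≡ 2 (mod 17) gives 1357t ≡ 2 (mod 17), and since 14⁻¹ ≡ 11 (mod 17), t ≡ 5. Hence x ≡ 969 + 1357·5 = 7754 (mod 23069).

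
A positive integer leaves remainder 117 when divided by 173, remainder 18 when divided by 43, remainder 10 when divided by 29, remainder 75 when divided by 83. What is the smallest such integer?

10940637

From N ≡ 117 (mod 173) write N = 117 + 173t. Substituting into N ≡ 18 (mod 43) gives 173t ≡ 30 (mod 43), and since 1⁻¹ ≡ 1 (mod 43), t ≡ 30. Hence N ≡ 117 + 173·30 = 5307 (mod 7439).
From N ≡ 5307 (mod 7439) write N = 5307 + 7439t. Substituting into N ≡ 10 (mod 29) gives 7439t ≡ 10 (mod 29), and since 15⁻¹ ≡ 2 (mod 29), t ≡ 20. Hence N ≡ 5307 + 7439·20 = 154087 (mod 215731).
From N ≡ 154087 (mod 215731) write N = 154087 + 215731t. Substituting into N ≡ 75 (mod 83) gives 215731t ≡ 36 (mod 83), and since 14⁻¹ ≡ 6 (mod 83), t ≡ 50. Hence N ≡ 154087 + 215731·50 = 10940637 (mod 17905673).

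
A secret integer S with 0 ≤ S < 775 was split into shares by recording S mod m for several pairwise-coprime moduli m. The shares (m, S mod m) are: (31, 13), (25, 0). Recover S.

75

From S ≡ 13 (mod 31) write S = 13 + 31t. Substituting into S ≡ 0 (mod 25) gives 31t ≡ 12 (mod 25), and since 6⁻¹ ≡ 21 (mod 25), t ≡ 2. Hence S ≡ 13 + 31·2 = 75 (mod 775).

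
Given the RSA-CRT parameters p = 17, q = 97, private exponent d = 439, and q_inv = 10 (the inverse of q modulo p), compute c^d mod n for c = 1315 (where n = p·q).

218

d_p = d mod (p−1) = 439 mod 16 = 7; d_q = d mod (q−1) = 55.
m₁ = c^(d_p) mod p: c ≡ 6 (mod 17), and 6^7 mod 17 = 14.
m₂ = c^(d_q) mod q: c ≡ 54 (mod 97), and 54^55 mod 97 = 24.
h = q_inv·(m₁ − m₂) mod p = 10·(14 − 24) mod 17 = 2.
m = m₂ + h·q = 24 + 2·97 = 218.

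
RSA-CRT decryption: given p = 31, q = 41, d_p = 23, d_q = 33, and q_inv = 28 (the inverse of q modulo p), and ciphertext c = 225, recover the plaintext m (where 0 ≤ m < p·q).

m₁ = c^(d_p) mod p: c ≡ 8 (mod 31), and 8^23 mod 31 = 16.
m₂ = c^(d_q) mod q: c ≡ 20 (mod 41), and 20^33 mod 41 = 36.
h = q_inv·(m₁ − m₂) mod p = 28·(16 − 36) mod 31 = 29.
m = m₂ + h·q = 36 + 29·41 = 1225.

1225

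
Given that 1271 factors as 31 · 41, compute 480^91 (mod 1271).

15

Mod 31: 480 ≡ 15; by Fermat, exponent reduces to 91 mod 30 = 1; 15^1 ≡ 15 (mod 31).
Mod 41: 480 ≡ 29; by Fermat, exponent reduces to 91 mod 40 = 11; 29^11 ≡ 15 (mod 41).
Combine by CRT: x ≡ 15 (mod 31), x ≡ 15 (mod 41) ⇒ x ≡ 15 (mod 1271).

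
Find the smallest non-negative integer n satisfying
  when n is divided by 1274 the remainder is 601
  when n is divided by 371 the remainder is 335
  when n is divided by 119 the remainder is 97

Combine the congruences pairwise.
gcd(1274, 371) = 7 and 7 | (335 − 601), so the pair is consistent; merging gives n ≡ 33725 (mod 67522), where 67522 = lcm(1274, 371).
gcd(67522, 119) = 7 and 7 | (97 − 33725), so the pair is consistent; merging gives n ≡ 101247 (mod 1147874), where 1147874 = lcm(67522, 119).
The solution is unique modulo lcm(1274, 371, 119) = 1147874.

101247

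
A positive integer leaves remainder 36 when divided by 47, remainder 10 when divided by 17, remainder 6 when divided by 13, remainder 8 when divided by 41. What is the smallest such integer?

The moduli are pairwise coprime; M = 47·17·13·41 = 425867.
M/47 = 9061; 9061 ≡ 37 (mod 47); 37·14 ≡ 1, so inverse 14.
M/17 = 25051; 25051 ≡ 10 (mod 17); 10·12 ≡ 1, so inverse 12.
M/13 = 32759; 32759 ≡ 12 (mod 13); 12·12 ≡ 1, so inverse 12.
M/41 = 10387; 10387 ≡ 14 (mod 41); 14·3 ≡ 1, so inverse 3.
n ≡ 36·9061·14 + 10·25051·12 + 6·32759·12 + 8·10387·3 = 10180800.
10180800 mod 425867 = 385859.

385859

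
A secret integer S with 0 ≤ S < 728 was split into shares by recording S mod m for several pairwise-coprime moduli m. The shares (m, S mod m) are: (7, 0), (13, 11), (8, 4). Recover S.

700

The moduli are pairwise coprime; N = 7·13·8 = 728.
N/7 = 104; 104 ≡ 6 (mod 7); 6·6 ≡ 1, so inverse 6.
N/13 = 56; 56 ≡ 4 (mod 13); 4·10 ≡ 1, so inverse 10.
N/8 = 91; 91 ≡ 3 (mod 8); 3·3 ≡ 1, so inverse 3.
S ≡ 0·104·6 + 11·56·10 + 4·91·3 = 7252.
7252 mod 728 = 700.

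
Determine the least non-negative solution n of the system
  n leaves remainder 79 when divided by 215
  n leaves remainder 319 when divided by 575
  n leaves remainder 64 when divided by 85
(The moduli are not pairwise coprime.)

Combine the congruences pairwise.
gcd(215, 575) = 5 and 5 | (319 − 79), so the pair is consistent; merging gives n ≡ 16419 (mod 24725), where 24725 = lcm(215, 575).
gcd(24725, 85) = 5 and 5 | (64 − 16419), so the pair is consistent; merging gives n ≡ 313119 (mod 420325), where 420325 = lcm(24725, 85).
The solution is unique modulo lcm(215, 575, 85) = 420325.

313119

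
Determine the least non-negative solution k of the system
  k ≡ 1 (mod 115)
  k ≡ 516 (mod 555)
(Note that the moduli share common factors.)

11616

gcd(115, 555) = 5 and 5 | (516 − 1), so the pair is consistent; merging gives k ≡ 11616 (mod 12765), where 12765 = lcm(115, 555).
The solution is unique modulo lcm(115, 555) = 12765.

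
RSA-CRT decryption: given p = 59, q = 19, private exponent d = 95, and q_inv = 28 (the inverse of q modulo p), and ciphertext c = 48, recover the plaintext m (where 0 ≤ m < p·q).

22

d_p = d mod (p−1) = 95 mod 58 = 37; d_q = d mod (q−1) = 5.
m₁ = c^(d_p) mod p: c ≡ 48 (mod 59), and 48^37 mod 59 = 22.
m₂ = c^(d_q) mod q: c ≡ 10 (mod 19), and 10^5 mod 19 = 3.
h = q_inv·(m₁ − m₂) mod p = 28·(22 − 3) mod 59 = 1.
m = m₂ + h·q = 3 + 1·19 = 22.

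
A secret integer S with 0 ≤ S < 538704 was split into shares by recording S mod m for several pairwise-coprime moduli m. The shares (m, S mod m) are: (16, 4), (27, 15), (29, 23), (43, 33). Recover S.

111876

The moduli are pairwise coprime; N = 16·27·29·43 = 538704.
N/16 = 33669; 33669 ≡ 5 (mod 16); 5·13 ≡ 1, so inverse 13.
N/27 = 19952; 19952 ≡ 26 (mod 27); 26·26 ≡ 1, so inverse 26.
N/29 = 18576; 18576 ≡ 16 (mod 29); 16·20 ≡ 1, so inverse 20.
N/43 = 12528; 12528 ≡ 15 (mod 43); 15·23 ≡ 1, so inverse 23.
S ≡ 4·33669·13 + 15·19952·26 + 23·18576·20 + 33·12528·23 = 27585780.
27585780 mod 538704 = 111876.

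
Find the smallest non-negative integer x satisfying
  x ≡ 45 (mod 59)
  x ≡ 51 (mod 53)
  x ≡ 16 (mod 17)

Combine the congruences pairwise.
From x ≡ 45 (mod 59) write x = 45 + 59t. Substituting into x ≡ 51 (mod 53) gives 59t ≡ 6 (mod 53), and since 6⁻¹ ≡ 9 (mod 53), t ≡ 1. Hence x ≡ 45 + 59·1 = 104 (mod 3127).
From x ≡ 104 (mod 3127) write x = 104 + 3127t. Substituting into x ≡ 16 (mod 17) gives 3127t ≡ 14 (mod 17), and since 16⁻¹ ≡ 16 (mod 17), t ≡ 3. Hence x ≡ 104 + 3127·3 = 9485 (mod 53159).

9485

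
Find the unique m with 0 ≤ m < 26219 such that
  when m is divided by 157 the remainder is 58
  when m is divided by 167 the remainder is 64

20939

Combine the congruences pairwise.
From m ≡ 58 (mod 157) write m = 58 + 157t. Substituting into m ≡ 64 (mod 167) gives 157t ≡ 6 (mod 167), and since 157⁻¹ ≡ 50 (mod 167), t ≡ 133. Hence m ≡ 58 + 157·133 = 20939 (mod 26219).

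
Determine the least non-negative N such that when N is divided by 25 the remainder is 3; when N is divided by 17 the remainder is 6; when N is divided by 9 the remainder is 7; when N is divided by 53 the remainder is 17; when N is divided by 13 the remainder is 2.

Combine the congruences pairwise.
From N ≡ 3 (mod 25) write N = 3 + 25t. Substituting into N ≡ 6 (mod 17) gives 25t ≡ 3 (mod 17), and since 8⁻¹ ≡ 15 (mod 17), t ≡ 11. Hence N ≡ 3 + 25·11 = 278 (mod 425).
From N ≡ 278 (mod 425) write N = 278 + 425t. Substituting into N ≡ 7 (mod 9) gives 425t ≡ 8 (mod 9), and since 2⁻¹ ≡ 5 (mod 9), t ≡ 4. Hence N ≡ 278 + 425·4 = 1978 (mod 3825).
From N ≡ 1978 (mod 3825) write N = 1978 + 3825t. Substituting into N ≡ 17 (mod 53) gives 3825t ≡ 0 (mod 53), and since 9⁻¹ ≡ 6 (mod 53), t ≡ 0. Hence N ≡ 1978 + 3825·0 = 1978 (mod 202725).
From N ≡ 1978 (mod 202725) write N = 1978 + 202725t. Substituting into N ≡ 2 (mod 13) gives 202725t ≡ 0 (mod 13), and since 3⁻¹ ≡ 9 (mod 13), t ≡ 0. Hence N ≡ 1978 + 202725·0 = 1978 (mod 2635425).

1978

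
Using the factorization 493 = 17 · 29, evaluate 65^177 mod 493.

252

Mod 17: 65 ≡ 14; by Fermat, exponent reduces to 177 mod 16 = 1; 14^1 ≡ 14 (mod 17).
Mod 29: 65 ≡ 7; by Fermat, exponent reduces to 177 mod 28 = 9; 7^9 ≡ 20 (mod 29).
Combine by CRT: x ≡ 14 (mod 17), x ≡ 20 (mod 29) ⇒ x ≡ 252 (mod 493).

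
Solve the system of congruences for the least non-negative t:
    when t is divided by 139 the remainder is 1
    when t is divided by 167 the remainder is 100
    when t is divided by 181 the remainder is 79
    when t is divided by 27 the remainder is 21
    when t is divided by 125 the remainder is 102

7178746602

The moduli are pairwise coprime; N = 139·167·181·27·125 = 14180241375.
N/139 = 102016125; 102016125 ≡ 133 (mod 139); 133·23 ≡ 1, so inverse 23.
N/167 = 84911625; 84911625 ≡ 141 (mod 167); 141·122 ≡ 1, so inverse 122.
N/181 = 78343875; 78343875 ≡ 16 (mod 181); 16·34 ≡ 1, so inverse 34.
N/27 = 525194125; 525194125 ≡ 7 (mod 27); 7·4 ≡ 1, so inverse 4.
N/125 = 113441931; 113441931 ≡ 56 (mod 125); 56·96 ≡ 1, so inverse 96.
t ≡ 1·102016125·23 + 100·84911625·122 + 79·78343875·34 + 21·525194125·4 + 102·113441931·96 = 2403639538977.
2403639538977 mod 14180241375 = 7178746602.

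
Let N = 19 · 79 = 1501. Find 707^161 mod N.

Mod 19: 707 ≡ 4; by Fermat, exponent reduces to 161 mod 18 = 17; 4^17 ≡ 5 (mod 19).
Mod 79: 707 ≡ 75; by Fermat, exponent reduces to 161 mod 78 = 5; 75^5 ≡ 3 (mod 79).
Combine by CRT: x ≡ 5 (mod 19), x ≡ 3 (mod 79) ⇒ x ≡ 556 (mod 1501).

556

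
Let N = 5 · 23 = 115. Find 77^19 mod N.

73

Mod 5: 77 ≡ 2; by Fermat, exponent reduces to 19 mod 4 = 3; 2^3 ≡ 3 (mod 5).
Mod 23: 77 ≡ 8; 8^19 ≡ 4 (mod 23).
Combine by CRT: x ≡ 3 (mod 5), x ≡ 4 (mod 23) ⇒ x ≡ 73 (mod 115).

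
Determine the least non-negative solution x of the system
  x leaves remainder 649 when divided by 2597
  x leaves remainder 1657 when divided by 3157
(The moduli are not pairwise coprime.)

gcd(2597, 3157) = 7 and 7 | (1657 − 649), so the pair is consistent; merging gives x ≡ 932972 (mod 1171247), where 1171247 = lcm(2597, 3157).
The solution is unique modulo lcm(2597, 3157) = 1171247.

932972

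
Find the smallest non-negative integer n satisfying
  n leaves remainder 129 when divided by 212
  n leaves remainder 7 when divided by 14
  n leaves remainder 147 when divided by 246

153405

Combine the congruences pairwise.
gcd(212, 14) = 2 and 2 | (7 − 129), so the pair is consistent; merging gives n ≡ 553 (mod 1484), where 1484 = lcm(212, 14).
gcd(1484, 246) = 2 and 2 | (147 − 553), so the pair is consistent; merging gives n ≡ 153405 (mod 182532), where 182532 = lcm(1484, 246).
The solution is unique modulo lcm(212, 14, 246) = 182532.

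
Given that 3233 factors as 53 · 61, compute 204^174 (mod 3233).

Mod 53: 204 ≡ 45; by Fermat, exponent reduces to 174 mod 52 = 18; 45^18 ≡ 4 (mod 53).
Mod 61: 204 ≡ 21; by Fermat, exponent reduces to 174 mod 60 = 54; 21^54 ≡ 60 (mod 61).
Combine by CRT: x ≡ 4 (mod 53), x ≡ 60 (mod 61) ⇒ x ≡ 2866 (mod 3233).

2866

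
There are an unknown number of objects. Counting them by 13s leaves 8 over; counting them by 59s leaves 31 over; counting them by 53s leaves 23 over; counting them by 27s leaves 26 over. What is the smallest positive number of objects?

280340

Combine the congruences pairwise.
From N ≡ 8 (mod 13) write N = 8 + 13t. Substituting into N ≡ 31 (mod 59) gives 13t ≡ 23 (mod 59), and since 13⁻¹ ≡ 50 (mod 59), t ≡ 29. Hence N ≡ 8 + 13·29 = 385 (mod 767).
From N ≡ 385 (mod 767) write N = 385 + 767t. Substituting into N ≡ 23 (mod 53) gives 767t ≡ 9 (mod 53), and since 25⁻¹ ≡ 17 (mod 53), t ≡ 47. Hence N ≡ 385 + 767·47 = 36434 (mod 40651).
From N ≡ 36434 (mod 40651) write N = 36434 + 40651t. Substituting into N ≡ 26 (mod 27) gives 40651t ≡ 15 (mod 27), and since 16⁻¹ ≡ 22 (mod 27), t ≡ 6. Hence N ≡ 36434 + 40651·6 = 280340 (mod 1097577).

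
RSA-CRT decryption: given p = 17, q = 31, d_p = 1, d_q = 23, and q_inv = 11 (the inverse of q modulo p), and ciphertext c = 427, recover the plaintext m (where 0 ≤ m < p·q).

393

m₁ = c^(d_p) mod p: c ≡ 2 (mod 17), and 2^1 mod 17 = 2.
m₂ = c^(d_q) mod q: c ≡ 24 (mod 31), and 24^23 mod 31 = 21.
h = q_inv·(m₁ − m₂) mod p = 11·(2 − 21) mod 17 = 12.
m = m₂ + h·q = 21 + 12·31 = 393.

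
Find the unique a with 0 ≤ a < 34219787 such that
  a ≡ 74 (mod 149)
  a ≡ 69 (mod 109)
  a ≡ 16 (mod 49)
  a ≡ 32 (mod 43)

From a ≡ 74 (mod 149) write a = 74 + 149t. Substituting into a ≡ 69 (mod 109) gives 149t ≡ 104 (mod 109), and since 40⁻¹ ≡ 30 (mod 109), t ≡ 68. Hence a ≡ 74 + 149·68 = 10206 (mod 16241).
From a ≡ 10206 (mod 16241) write a = 10206 + 16241t. Substituting into a ≡ 16 (mod 49) gives 16241t ≡ 2 (mod 49), and since 22⁻¹ ≡ 29 (mod 49), t ≡ 9. Hence a ≡ 10206 + 16241·9 = 156375 (mod 795809).
From a ≡ 156375 (mod 795809) write a = 156375 + 795809t. Substituting into a ≡ 32 (mod 43) gives 795809t ≡ 5 (mod 43), and since 8⁻¹ ≡ 27 (mod 43), t ≡ 6. Hence a ≡ 156375 + 795809·6 = 4931229 (mod 34219787).

4931229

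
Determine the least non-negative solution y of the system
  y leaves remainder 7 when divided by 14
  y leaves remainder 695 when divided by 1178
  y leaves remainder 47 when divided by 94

189175

gcd(14, 1178) = 2 and 2 | (695 − 7), so the pair is consistent; merging gives y ≡ 7763 (mod 8246), where 8246 = lcm(14, 1178).
gcd(8246, 94) = 2 and 2 | (47 − 7763), so the pair is consistent; merging gives y ≡ 189175 (mod 387562), where 387562 = lcm(8246, 94).
The solution is unique modulo lcm(14, 1178, 94) = 387562.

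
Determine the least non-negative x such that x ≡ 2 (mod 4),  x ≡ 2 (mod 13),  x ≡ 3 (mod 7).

Combine the congruences pairwise.
From x ≡ 2 (mod 4) write x = 2 + 4t. Substituting into x ≡ 2 (mod 13) gives 4t ≡ 0 (mod 13), and since 4⁻¹ ≡ 10 (mod 13), t ≡ 0. Hence x ≡ 2 + 4·0 = 2 (mod 52).
From x ≡ 2 (mod 52) write x = 2 + 52t. Substituting into x ≡ 3 (mod 7) gives 52t ≡ 1 (mod 7), and since 3⁻¹ ≡ 5 (mod 7), t ≡ 5. Hence x ≡ 2 + 52·5 = 262 (mod 364).

262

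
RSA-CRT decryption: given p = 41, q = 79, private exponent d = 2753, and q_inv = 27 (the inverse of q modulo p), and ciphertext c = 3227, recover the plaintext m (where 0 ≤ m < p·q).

d_p = d mod (p−1) = 2753 mod 40 = 33; d_q = d mod (q−1) = 23.
m₁ = c^(d_p) mod p: c ≡ 29 (mod 41), and 29^33 mod 41 = 13.
m₂ = c^(d_q) mod q: c ≡ 67 (mod 79), and 67^23 mod 79 = 8.
h = q_inv·(m₁ − m₂) mod p = 27·(13 − 8) mod 41 = 12.
m = m₂ + h·q = 8 + 12·79 = 956.

956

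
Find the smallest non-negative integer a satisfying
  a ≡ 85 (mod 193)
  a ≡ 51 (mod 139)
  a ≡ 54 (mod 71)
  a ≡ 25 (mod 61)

The moduli are pairwise coprime; N = 193·139·71·61 = 116187737.
N/193 = 602009; 602009 ≡ 42 (mod 193); 42·23 ≡ 1, so inverse 23.
N/139 = 835883; 835883 ≡ 76 (mod 139); 76·75 ≡ 1, so inverse 75.
N/71 = 1636447; 1636447 ≡ 39 (mod 71); 39·51 ≡ 1, so inverse 51.
N/61 = 1904717; 1904717 ≡ 53 (mod 61); 53·38 ≡ 1, so inverse 38.
a ≡ 85·602009·23 + 51·835883·75 + 54·1636447·51 + 25·1904717·38 = 10690436258.
10690436258 mod 116187737 = 1164454.

1164454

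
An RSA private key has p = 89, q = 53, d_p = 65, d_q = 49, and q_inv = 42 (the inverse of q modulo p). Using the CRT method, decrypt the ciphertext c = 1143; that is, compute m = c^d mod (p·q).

4694

m₁ = c^(d_p) mod p: c ≡ 75 (mod 89), and 75^65 mod 89 = 66.
m₂ = c^(d_q) mod q: c ≡ 30 (mod 53), and 30^49 mod 53 = 30.
h = q_inv·(m₁ − m₂) mod p = 42·(66 − 30) mod 89 = 88.
m = m₂ + h·q = 30 + 88·53 = 4694.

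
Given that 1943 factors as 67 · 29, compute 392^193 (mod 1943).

Mod 67: 392 ≡ 57; by Fermat, exponent reduces to 193 mod 66 = 61; 57^61 ≡ 13 (mod 67).
Mod 29: 392 ≡ 15; by Fermat, exponent reduces to 193 mod 28 = 25; 15^25 ≡ 8 (mod 29).
Combine by CRT: x ≡ 13 (mod 67), x ≡ 8 (mod 29) ⇒ x ≡ 1487 (mod 1943).

1487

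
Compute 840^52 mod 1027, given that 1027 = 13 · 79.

Mod 13: 840 ≡ 8; by Fermat, exponent reduces to 52 mod 12 = 4; 8^4 ≡ 1 (mod 13).
Mod 79: 840 ≡ 50; 50^52 ≡ 23 (mod 79).
Combine by CRT: x ≡ 1 (mod 13), x ≡ 23 (mod 79) ⇒ x ≡ 339 (mod 1027).

339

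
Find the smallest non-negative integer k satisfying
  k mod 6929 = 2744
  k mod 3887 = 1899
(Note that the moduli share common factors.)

9673

gcd(6929, 3887) = 169 and 169 | (1899 − 2744), so the pair is consistent; merging gives k ≡ 9673 (mod 159367), where 159367 = lcm(6929, 3887).
The solution is unique modulo lcm(6929, 3887) = 159367.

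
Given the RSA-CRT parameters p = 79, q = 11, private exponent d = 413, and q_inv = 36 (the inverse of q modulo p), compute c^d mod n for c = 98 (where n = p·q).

329

d_p = d mod (p−1) = 413 mod 78 = 23; d_q = d mod (q−1) = 3.
m₁ = c^(d_p) mod p: c ≡ 19 (mod 79), and 19^23 mod 79 = 13.
m₂ = c^(d_q) mod q: c ≡ 10 (mod 11), and 10^3 mod 11 = 10.
h = q_inv·(m₁ − m₂) mod p = 36·(13 − 10) mod 79 = 29.
m = m₂ + h·q = 10 + 29·11 = 329.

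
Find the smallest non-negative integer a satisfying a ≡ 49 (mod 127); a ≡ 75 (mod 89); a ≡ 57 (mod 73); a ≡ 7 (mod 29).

The moduli are pairwise coprime; N = 127·89·73·29 = 23928451.
N/127 = 188413; 188413 ≡ 72 (mod 127); 72·30 ≡ 1, so inverse 30.
N/89 = 268859; 268859 ≡ 79 (mod 89); 79·80 ≡ 1, so inverse 80.
N/73 = 327787; 327787 ≡ 17 (mod 73); 17·43 ≡ 1, so inverse 43.
N/29 = 825119; 825119 ≡ 11 (mod 29); 11·8 ≡ 1, so inverse 8.
a ≡ 49·188413·30 + 75·268859·80 + 57·327787·43 + 7·825119·8 = 2739733711.
2739733711 mod 23928451 = 11890297.

11890297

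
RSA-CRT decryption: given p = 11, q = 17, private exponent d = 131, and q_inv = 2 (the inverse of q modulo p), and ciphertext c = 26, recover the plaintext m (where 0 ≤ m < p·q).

d_p = d mod (p−1) = 131 mod 10 = 1; d_q = d mod (q−1) = 3.
m₁ = c^(d_p) mod p: c ≡ 4 (mod 11), and 4^1 mod 11 = 4.
m₂ = c^(d_q) mod q: c ≡ 9 (mod 17), and 9^3 mod 17 = 15.
h = q_inv·(m₁ − m₂) mod p = 2·(4 − 15) mod 11 = 0.
m = m₂ + h·q = 15 + 0·17 = 15.

15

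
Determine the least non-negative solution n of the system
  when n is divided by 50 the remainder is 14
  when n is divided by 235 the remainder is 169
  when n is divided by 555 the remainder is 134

gcd(50, 235) = 5 and 5 | (169 − 14), so the pair is consistent; merging gives n ≡ 1814 (mod 2350), where 2350 = lcm(50, 235).
gcd(2350, 555) = 5 and 5 | (134 − 1814), so the pair is consistent; merging gives n ≡ 192164 (mod 260850), where 260850 = lcm(2350, 555).
The solution is unique modulo lcm(50, 235, 555) = 260850.

192164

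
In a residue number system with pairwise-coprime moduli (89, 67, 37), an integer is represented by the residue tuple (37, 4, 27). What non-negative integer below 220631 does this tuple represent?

104256

Combine the congruences pairwise.
From x ≡ 37 (mod 89) write x = 37 + 89t. Substituting into x ≡ 4 (mod 67) gives 89t ≡ 34 (mod 67), and since 22⁻¹ ≡ 64 (mod 67), t ≡ 32. Hence x ≡ 37 + 89·32 = 2885 (mod 5963).
From x ≡ 2885 (mod 5963) write x = 2885 + 5963t. Substituting into x ≡ 27 (mod 37) gives 5963t ≡ 28 (mod 37), and since 6⁻¹ ≡ 31 (mod 37), t ≡ 17. Hence x ≡ 2885 + 5963·17 = 104256 (mod 220631).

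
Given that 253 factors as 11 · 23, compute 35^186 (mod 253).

163

Mod 11: 35 ≡ 2; by Fermat, exponent reduces to 186 mod 10 = 6; 2^6 ≡ 9 (mod 11).
Mod 23: 35 ≡ 12; by Fermat, exponent reduces to 186 mod 22 = 10; 12^10 ≡ 2 (mod 23).
Combine by CRT: x ≡ 9 (mod 11), x ≡ 2 (mod 23) ⇒ x ≡ 163 (mod 253).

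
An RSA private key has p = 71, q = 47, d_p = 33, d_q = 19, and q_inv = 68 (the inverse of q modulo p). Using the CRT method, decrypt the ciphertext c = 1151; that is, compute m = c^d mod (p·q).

m₁ = c^(d_p) mod p: c ≡ 15 (mod 71), and 15^33 mod 71 = 6.
m₂ = c^(d_q) mod q: c ≡ 23 (mod 47), and 23^19 mod 47 = 31.
h = q_inv·(m₁ − m₂) mod p = 68·(6 − 31) mod 71 = 4.
m = m₂ + h·q = 31 + 4·47 = 219.

219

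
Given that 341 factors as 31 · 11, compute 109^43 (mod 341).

Mod 31: 109 ≡ 16; by Fermat, exponent reduces to 43 mod 30 = 13; 16^13 ≡ 4 (mod 31).
Mod 11: 109 ≡ 10; by Fermat, exponent reduces to 43 mod 10 = 3; 10^3 ≡ 10 (mod 11).
Combine by CRT: x ≡ 4 (mod 31), x ≡ 10 (mod 11) ⇒ x ≡ 252 (mod 341).

252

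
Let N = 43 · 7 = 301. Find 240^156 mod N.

Mod 43: 240 ≡ 25; by Fermat, exponent reduces to 156 mod 42 = 30; 25^30 ≡ 11 (mod 43).
Mod 7: 240 ≡ 2; since 6 | 156, by Fermat 2^156 ≡ 1 (mod 7).
Combine by CRT: x ≡ 11 (mod 43), x ≡ 1 (mod 7) ⇒ x ≡ 183 (mod 301).

183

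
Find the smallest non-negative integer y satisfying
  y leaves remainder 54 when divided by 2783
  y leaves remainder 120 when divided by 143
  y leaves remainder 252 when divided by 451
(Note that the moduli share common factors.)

gcd(2783, 143) = 11 and 11 | (120 − 54), so the pair is consistent; merging gives y ≡ 2837 (mod 36179), where 36179 = lcm(2783, 143).
gcd(36179, 451) = 11 and 11 | (252 − 2837), so the pair is consistent; merging gives y ≡ 871133 (mod 1483339), where 1483339 = lcm(36179, 451).
The solution is unique modulo lcm(2783, 143, 451) = 1483339.

871133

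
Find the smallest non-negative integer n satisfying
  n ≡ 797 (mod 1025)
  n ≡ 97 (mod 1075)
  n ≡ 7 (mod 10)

15147

gcd(1025, 1075) = 25 and 25 | (97 − 797), so the pair is consistent; merging gives n ≡ 15147 (mod 44075), where 44075 = lcm(1025, 1075).
gcd(44075, 10) = 5 and 5 | (7 − 15147), so the pair is consistent; merging gives n ≡ 15147 (mod 88150), where 88150 = lcm(44075, 10).
The solution is unique modulo lcm(1025, 1075, 10) = 88150.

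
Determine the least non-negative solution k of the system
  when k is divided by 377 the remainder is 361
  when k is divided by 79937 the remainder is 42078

841448

Combine the congruences pairwise.
gcd(377, 79937) = 13 and 13 | (42078 − 361), so the pair is consistent; merging gives k ≡ 841448 (mod 2318173), where 2318173 = lcm(377, 79937).
The solution is unique modulo lcm(377, 79937) = 2318173.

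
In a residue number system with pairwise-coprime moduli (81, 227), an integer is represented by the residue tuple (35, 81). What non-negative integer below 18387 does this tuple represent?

Combine the congruences pairwise.
From x ≡ 35 (mod 81) write x = 35 + 81t. Substituting into x ≡ 81 (mod 227) gives 81t ≡ 46 (mod 227), and since 81⁻¹ ≡ 213 (mod 227), t ≡ 37. Hence x ≡ 35 + 81·37 = 3032 (mod 18387).

3032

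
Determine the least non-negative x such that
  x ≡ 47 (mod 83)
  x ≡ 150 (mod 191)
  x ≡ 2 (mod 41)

Combine the congruences pairwise.
From x ≡ 47 (mod 83) write x = 47 + 83t. Substituting into x ≡ 150 (mod 191) gives 83t ≡ 103 (mod 191), and since 83⁻¹ ≡ 168 (mod 191), t ≡ 114. Hence x ≡ 47 + 83·114 = 9509 (mod 15853).
From x ≡ 9509 (mod 15853) write x = 9509 + 15853t. Substituting into x ≡ 2 (mod 41) gives 15853t ≡ 5 (mod 41), and since 27⁻¹ ≡ 38 (mod 41), t ≡ 26. Hence x ≡ 9509 + 15853·26 = 421687 (mod 649973).

421687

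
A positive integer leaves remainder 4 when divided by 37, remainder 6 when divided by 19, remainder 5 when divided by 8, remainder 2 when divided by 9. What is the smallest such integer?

Combine the congruences pairwise.
From m ≡ 4 (mod 37) write m = 4 + 37t. Substituting into m ≡ 6 (mod 19) gives 37t ≡ 2 (mod 19), and since 18⁻¹ ≡ 18 (mod 19), t ≡ 17. Hence m ≡ 4 + 37·17 = 633 (mod 703).
From m ≡ 633 (mod 703) write m = 633 + 703t. Substituting into m ≡ 5 (mod 8) gives 703t ≡ 4 (mod 8), and since 7⁻¹ ≡ 7 (mod 8), t ≡ 4. Hence m ≡ 633 + 703·4 = 3445 (mod 5624).
From m ≡ 3445 (mod 5624) write m = 3445 + 5624t. Substituting into m ≡ 2 (mod 9) gives 5624t ≡ 4 (mod 9), and since 8⁻¹ ≡ 8 (mod 9), t ≡ 5. Hence m ≡ 3445 + 5624·5 = 31565 (mod 50616).

31565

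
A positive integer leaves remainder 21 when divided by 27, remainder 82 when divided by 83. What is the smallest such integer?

Combine the congruences pairwise.
From n ≡ 21 (mod 27) write n = 21 + 27t. Substituting into n ≡ 82 (mod 83) gives 27t ≡ 61 (mod 83), and since 27⁻¹ ≡ 40 (mod 83), t ≡ 33. Hence n ≡ 21 + 27·33 = 912 (mod 2241).

912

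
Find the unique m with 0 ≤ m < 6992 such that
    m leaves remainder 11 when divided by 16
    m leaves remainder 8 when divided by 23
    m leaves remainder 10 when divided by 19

4171

From m ≡ 11 (mod 16) write m = 11 + 16t. Substituting into m ≡ 8 (mod 23) gives 16t ≡ 20 (mod 23), and since 16⁻¹ ≡ 13 (mod 23), t ≡ 7. Hence m ≡ 11 + 16·7 = 123 (mod 368).
From m ≡ 123 (mod 368) write m = 123 + 368t. Substituting into m ≡ 10 (mod 19) gives 368t ≡ 1 (mod 19), and since 7⁻¹ ≡ 11 (mod 19), t ≡ 11. Hence m ≡ 123 + 368·11 = 4171 (mod 6992).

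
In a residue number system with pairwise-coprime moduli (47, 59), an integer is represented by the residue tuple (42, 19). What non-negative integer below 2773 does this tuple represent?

2674

From x ≡ 42 (mod 47) write x = 42 + 47t. Substituting into x ≡ 19 (mod 59) gives 47t ≡ 36 (mod 59), and since 47⁻¹ ≡ 54 (mod 59), t ≡ 56. Hence x ≡ 42 + 47·56 = 2674 (mod 2773).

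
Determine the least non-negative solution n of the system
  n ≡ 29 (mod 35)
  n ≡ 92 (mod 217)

gcd(35, 217) = 7 and 7 | (92 − 29), so the pair is consistent; merging gives n ≡ 309 (mod 1085), where 1085 = lcm(35, 217).
The solution is unique modulo lcm(35, 217) = 1085.

309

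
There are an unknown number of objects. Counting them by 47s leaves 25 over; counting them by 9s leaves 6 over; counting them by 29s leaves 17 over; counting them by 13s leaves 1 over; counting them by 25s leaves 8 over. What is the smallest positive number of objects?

3274233

Combine the congruences pairwise.
From N ≡ 25 (mod 47) write N = 25 + 47t. Substituting into N ≡ 6 (mod 9) gives 47t ≡ 8 (mod 9), and since 2⁻¹ ≡ 5 (mod 9), t ≡ 4. Hence N ≡ 25 + 47·4 = 213 (mod 423).
From N ≡ 213 (mod 423) write N = 213 + 423t. Substituting into N ≡ 17 (mod 29) gives 423t ≡ 7 (mod 29), and since 17⁻¹ ≡ 12 (mod 29), t ≡ 26. Hence N ≡ 213 + 423·26 = 11211 (mod 12267).
From N ≡ 11211 (mod 12267) write N = 11211 + 12267t. Substituting into N ≡ 1 (mod 13) gives 12267t ≡ 9 (mod 13), and since 8⁻¹ ≡ 5 (mod 13), t ≡ 6. Hence N ≡ 11211 + 12267·6 = 84813 (mod 159471).
From N ≡ 84813 (mod 159471) write N = 84813 + 159471t. Substituting into N ≡ 8 (mod 25) gives 159471t ≡ 20 (mod 25), and since 21⁻¹ ≡ 6 (mod 25), t ≡ 20. Hence N ≡ 84813 + 159471·20 = 3274233 (mod 3986775).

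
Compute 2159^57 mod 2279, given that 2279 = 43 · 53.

Mod 43: 2159 ≡ 9; by Fermat, exponent reduces to 57 mod 42 = 15; 9^15 ≡ 11 (mod 43).
Mod 53: 2159 ≡ 39; by Fermat, exponent reduces to 57 mod 52 = 5; 39^5 ≡ 20 (mod 53).
Combine by CRT: x ≡ 11 (mod 43), x ≡ 20 (mod 53) ⇒ x ≡ 656 (mod 2279).

656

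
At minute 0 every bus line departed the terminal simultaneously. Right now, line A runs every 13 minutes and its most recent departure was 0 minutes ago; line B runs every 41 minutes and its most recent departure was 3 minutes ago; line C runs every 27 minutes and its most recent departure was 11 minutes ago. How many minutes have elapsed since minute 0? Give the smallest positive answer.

The moduli are pairwise coprime; N = 13·41·27 = 14391.
N/13 = 1107; 1107 ≡ 2 (mod 13); 2·7 ≡ 1, so inverse 7.
N/41 = 351; 351 ≡ 23 (mod 41); 23·25 ≡ 1, so inverse 25.
N/27 = 533; 533 ≡ 20 (mod 27); 20·23 ≡ 1, so inverse 23.
t ≡ 0·1107·7 + 3·351·25 + 11·533·23 = 161174.
161174 mod 14391 = 2873.

2873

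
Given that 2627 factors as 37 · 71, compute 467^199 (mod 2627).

Mod 37: 467 ≡ 23; by Fermat, exponent reduces to 199 mod 36 = 19; 23^19 ≡ 14 (mod 37).
Mod 71: 467 ≡ 41; by Fermat, exponent reduces to 199 mod 70 = 59; 41^59 ≡ 51 (mod 71).
Combine by CRT: x ≡ 14 (mod 37), x ≡ 51 (mod 71) ⇒ x ≡ 51 (mod 2627).

51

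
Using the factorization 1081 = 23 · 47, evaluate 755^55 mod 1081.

Mod 23: 755 ≡ 19; by Fermat, exponent reduces to 55 mod 22 = 11; 19^11 ≡ 22 (mod 23).
Mod 47: 755 ≡ 3; by Fermat, exponent reduces to 55 mod 46 = 9; 3^9 ≡ 37 (mod 47).
Combine by CRT: x ≡ 22 (mod 23), x ≡ 37 (mod 47) ⇒ x ≡ 413 (mod 1081).

413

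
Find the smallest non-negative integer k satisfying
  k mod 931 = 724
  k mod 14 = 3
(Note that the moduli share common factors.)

gcd(931, 14) = 7 and 7 | (3 − 724), so the pair is consistent; merging gives k ≡ 1655 (mod 1862), where 1862 = lcm(931, 14).
The solution is unique modulo lcm(931, 14) = 1862.

1655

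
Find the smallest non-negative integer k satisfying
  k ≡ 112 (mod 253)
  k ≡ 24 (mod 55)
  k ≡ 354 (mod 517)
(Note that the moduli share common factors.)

gcd(253, 55) = 11 and 11 | (24 − 112), so the pair is consistent; merging gives k ≡ 1124 (mod 1265), where 1265 = lcm(253, 55).
gcd(1265, 517) = 11 and 11 | (354 − 1124), so the pair is consistent; merging gives k ≡ 36544 (mod 59455), where 59455 = lcm(1265, 517).
The solution is unique modulo lcm(253, 55, 517) = 59455.

36544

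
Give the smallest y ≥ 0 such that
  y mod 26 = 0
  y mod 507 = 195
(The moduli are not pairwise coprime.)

702

Combine the congruences pairwise.
gcd(26, 507) = 13 and 13 | (195 − 0), so the pair is consistent; merging gives y ≡ 702 (mod 1014), where 1014 = lcm(26, 507).
The solution is unique modulo lcm(26, 507) = 1014.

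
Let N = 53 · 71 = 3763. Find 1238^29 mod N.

84

Mod 53: 1238 ≡ 19; 19^29 ≡ 31 (mod 53).
Mod 71: 1238 ≡ 31; 31^29 ≡ 13 (mod 71).
Combine by CRT: x ≡ 31 (mod 53), x ≡ 13 (mod 71) ⇒ x ≡ 84 (mod 3763).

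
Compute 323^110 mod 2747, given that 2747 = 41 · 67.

573

Mod 41: 323 ≡ 36; by Fermat, exponent reduces to 110 mod 40 = 30; 36^30 ≡ 40 (mod 41).
Mod 67: 323 ≡ 55; by Fermat, exponent reduces to 110 mod 66 = 44; 55^44 ≡ 37 (mod 67).
Combine by CRT: x ≡ 40 (mod 41), x ≡ 37 (mod 67) ⇒ x ≡ 573 (mod 2747).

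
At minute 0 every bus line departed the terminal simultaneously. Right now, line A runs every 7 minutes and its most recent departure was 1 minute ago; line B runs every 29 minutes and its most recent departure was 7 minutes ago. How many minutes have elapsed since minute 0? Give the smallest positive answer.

36

From t ≡ 1 (mod 7) write t = 1 + 7s. Substituting into t ≡ 7 (mod 29) gives 7s ≡ 6 (mod 29), and since 7⁻¹ ≡ 25 (mod 29), s ≡ 5. Hence t ≡ 1 + 7·5 = 36 (mod 203).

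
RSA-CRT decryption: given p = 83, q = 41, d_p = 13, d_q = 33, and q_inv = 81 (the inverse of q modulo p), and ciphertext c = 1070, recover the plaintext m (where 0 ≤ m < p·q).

1499

m₁ = c^(d_p) mod p: c ≡ 74 (mod 83), and 74^13 mod 83 = 5.
m₂ = c^(d_q) mod q: c ≡ 4 (mod 41), and 4^33 mod 41 = 23.
h = q_inv·(m₁ − m₂) mod p = 81·(5 − 23) mod 83 = 36.
m = m₂ + h·q = 23 + 36·41 = 1499.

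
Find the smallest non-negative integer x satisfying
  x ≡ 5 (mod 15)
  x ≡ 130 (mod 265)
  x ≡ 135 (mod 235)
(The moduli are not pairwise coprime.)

14705

gcd(15, 265) = 5 and 5 | (130 − 5), so the pair is consistent; merging gives x ≡ 395 (mod 795), where 795 = lcm(15, 265).
gcd(795, 235) = 5 and 5 | (135 − 395), so the pair is consistent; merging gives x ≡ 14705 (mod 37365), where 37365 = lcm(795, 235).
The solution is unique modulo lcm(15, 265, 235) = 37365.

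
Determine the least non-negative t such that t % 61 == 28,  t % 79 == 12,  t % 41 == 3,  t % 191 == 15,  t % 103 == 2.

1028444290

From t ≡ 28 (mod 61) write t = 28 + 61s. Substituting into t ≡ 12 (mod 79) gives 61s ≡ 63 (mod 79), and since 61⁻¹ ≡ 57 (mod 79), s ≡ 36. Hence t ≡ 28 + 61·36 = 2224 (mod 4819).
From t ≡ 2224 (mod 4819) write t = 2224 + 4819s. Substituting into t ≡ 3 (mod 41) gives 4819s ≡ 34 (mod 41), and since 22⁻¹ ≡ 28 (mod 41), s ≡ 9. Hence t ≡ 2224 + 4819·9 = 45595 (mod 197579).
From t ≡ 45595 (mod 197579) write t = 45595 + 197579s. Substituting into t ≡ 15 (mod 191) gives 197579s ≡ 69 (mod 191), and since 85⁻¹ ≡ 9 (mod 191), s ≡ 48. Hence t ≡ 45595 + 197579·48 = 9529387 (mod 37737589).
From t ≡ 9529387 (mod 37737589) write t = 9529387 + 37737589s. Substituting into t ≡ 2 (mod 103) gives 37737589s ≡ 72 (mod 103), and since 37⁻¹ ≡ 39 (mod 103), s ≡ 27. Hence t ≡ 9529387 + 37737589·27 = 1028444290 (mod 3886971667).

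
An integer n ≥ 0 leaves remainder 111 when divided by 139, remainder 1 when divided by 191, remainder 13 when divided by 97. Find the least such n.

From n ≡ 111 (mod 139) write n = 111 + 139t. Substituting into n ≡ 1 (mod 191) gives 139t ≡ 81 (mod 191), and since 139⁻¹ ≡ 11 (mod 191), t ≡ 127. Hence n ≡ 111 + 139·127 = 17764 (mod 26549).
From n ≡ 17764 (mod 26549) write n = 17764 + 26549t. Substituting into n ≡ 13 (mod 97) gives 26549t ≡ 0 (mod 97), and since 68⁻¹ ≡ 10 (mod 97), t ≡ 0. Hence n ≡ 17764 + 26549·0 = 17764 (mod 2575253).

17764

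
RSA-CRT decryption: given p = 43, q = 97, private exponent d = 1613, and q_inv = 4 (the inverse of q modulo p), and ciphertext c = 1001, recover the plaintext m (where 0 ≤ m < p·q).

3212

d_p = d mod (p−1) = 1613 mod 42 = 17; d_q = d mod (q−1) = 77.
m₁ = c^(d_p) mod p: c ≡ 12 (mod 43), and 12^17 mod 43 = 30.
m₂ = c^(d_q) mod q: c ≡ 31 (mod 97), and 31^77 mod 97 = 11.
h = q_inv·(m₁ − m₂) mod p = 4·(30 − 11) mod 43 = 33.
m = m₂ + h·q = 11 + 33·97 = 3212.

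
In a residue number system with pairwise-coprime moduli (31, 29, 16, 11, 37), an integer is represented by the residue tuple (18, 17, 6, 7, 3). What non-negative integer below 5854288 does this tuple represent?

710662

Combine the congruences pairwise.
From x ≡ 18 (mod 31) write x = 18 + 31t. Substituting into x ≡ 17 (mod 29) gives 31t ≡ 28 (mod 29), and since 2⁻¹ ≡ 15 (mod 29), t ≡ 14. Hence x ≡ 18 + 31·14 = 452 (mod 899).
From x ≡ 452 (mod 899) write x = 452 + 899t. Substituting into x ≡ 6 (mod 16) gives 899t ≡ 2 (mod 16), and since 3⁻¹ ≡ 11 (mod 16), t ≡ 6. Hence x ≡ 452 + 899·6 = 5846 (mod 14384).
From x ≡ 5846 (mod 14384) write x = 5846 + 14384t. Substituting into x ≡ 7 (mod 11) gives 14384t ≡ 2 (mod 11), and since 7⁻¹ ≡ 8 (mod 11), t ≡ 5. Hence x ≡ 5846 + 14384·5 = 77766 (mod 158224).
From x ≡ 77766 (mod 158224) write x = 77766 + 158224t. Substituting into x ≡ 3 (mod 37) gives 158224t ≡ 11 (mod 37), and since 12⁻¹ ≡ 34 (mod 37), t ≡ 4. Hence x ≡ 77766 + 158224·4 = 710662 (mod 5854288).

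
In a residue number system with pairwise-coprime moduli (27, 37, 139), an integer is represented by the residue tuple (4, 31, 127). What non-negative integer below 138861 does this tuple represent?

Combine the congruences pairwise.
From x ≡ 4 (mod 27) write x = 4 + 27t. Substituting into x ≡ 31 (mod 37) gives 27t ≡ 27 (mod 37), and since 27⁻¹ ≡ 11 (mod 37), t ≡ 1. Hence x ≡ 4 + 27·1 = 31 (mod 999).
From x ≡ 31 (mod 999) write x = 31 + 999t. Substituting into x ≡ 127 (mod 139) gives 999t ≡ 96 (mod 139), and since 26⁻¹ ≡ 123 (mod 139), t ≡ 132. Hence x ≡ 31 + 999·132 = 131899 (mod 138861).

131899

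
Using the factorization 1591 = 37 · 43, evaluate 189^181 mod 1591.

Mod 37: 189 ≡ 4; by Fermat, exponent reduces to 181 mod 36 = 1; 4^1 ≡ 4 (mod 37).
Mod 43: 189 ≡ 17; by Fermat, exponent reduces to 181 mod 42 = 13; 17^13 ≡ 13 (mod 43).
Combine by CRT: x ≡ 4 (mod 37), x ≡ 13 (mod 43) ⇒ x ≡ 744 (mod 1591).

744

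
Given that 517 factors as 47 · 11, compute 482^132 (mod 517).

477

Mod 47: 482 ≡ 12; by Fermat, exponent reduces to 132 mod 46 = 40; 12^40 ≡ 7 (mod 47).
Mod 11: 482 ≡ 9; by Fermat, exponent reduces to 132 mod 10 = 2; 9^2 ≡ 4 (mod 11).
Combine by CRT: x ≡ 7 (mod 47), x ≡ 4 (mod 11) ⇒ x ≡ 477 (mod 517).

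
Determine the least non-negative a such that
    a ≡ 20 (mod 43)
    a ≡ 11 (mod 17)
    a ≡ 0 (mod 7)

From a ≡ 20 (mod 43) write a = 20 + 43t. Substituting into a ≡ 11 (mod 17) gives 43t ≡ 8 (mod 17), and since 9⁻¹ ≡ 2 (mod 17), t ≡ 16. Hence a ≡ 20 + 43·16 = 708 (mod 731).
From a ≡ 708 (mod 731) write a = 708 + 731t. Substituting into a ≡ 0 (mod 7) gives 731t ≡ 6 (mod 7), and since 3⁻¹ ≡ 5 (mod 7), t ≡ 2. Hence a ≡ 708 + 731·2 = 2170 (mod 5117).

2170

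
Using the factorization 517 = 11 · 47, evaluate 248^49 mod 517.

35

Mod 11: 248 ≡ 6; by Fermat, exponent reduces to 49 mod 10 = 9; 6^9 ≡ 2 (mod 11).
Mod 47: 248 ≡ 13; by Fermat, exponent reduces to 49 mod 46 = 3; 13^3 ≡ 35 (mod 47).
Combine by CRT: x ≡ 2 (mod 11), x ≡ 35 (mod 47) ⇒ x ≡ 35 (mod 517).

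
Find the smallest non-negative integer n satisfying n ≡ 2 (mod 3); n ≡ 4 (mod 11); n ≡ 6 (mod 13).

The moduli are pairwise coprime; M = 3·11·13 = 429.
M/3 = 143; 143 ≡ 2 (mod 3); 2·2 ≡ 1, so inverse 2.
M/11 = 39; 39 ≡ 6 (mod 11); 6·2 ≡ 1, so inverse 2.
M/13 = 33; 33 ≡ 7 (mod 13); 7·2 ≡ 1, so inverse 2.
n ≡ 2·143·2 + 4·39·2 + 6·33·2 = 1280.
1280 mod 429 = 422.

422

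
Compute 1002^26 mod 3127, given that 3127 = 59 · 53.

Mod 59: 1002 ≡ 58; 58^26 ≡ 1 (mod 59).
Mod 53: 1002 ≡ 48; 48^26 ≡ 52 (mod 53).
Combine by CRT: x ≡ 1 (mod 59), x ≡ 52 (mod 53) ⇒ x ≡ 2066 (mod 3127).

2066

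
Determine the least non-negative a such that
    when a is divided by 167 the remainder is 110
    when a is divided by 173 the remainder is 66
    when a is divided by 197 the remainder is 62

From a ≡ 110 (mod 167) write a = 110 + 167t. Substituting into a ≡ 66 (mod 173) gives 167t ≡ 129 (mod 173), and since 167⁻¹ ≡ 144 (mod 173), t ≡ 65. Hence a ≡ 110 + 167·65 = 10965 (mod 28891).
From a ≡ 10965 (mod 28891) write a = 10965 + 28891t. Substituting into a ≡ 62 (mod 197) gives 28891t ≡ 129 (mod 197), and since 129⁻¹ ≡ 84 (mod 197), t ≡ 1. Hence a ≡ 10965 + 28891·1 = 39856 (mod 5691527).

39856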